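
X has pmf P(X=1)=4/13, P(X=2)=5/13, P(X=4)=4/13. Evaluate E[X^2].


E[X^2] = sum(x^2 * P(x))
= 1*4/13 + 4*5/13 + 16*4/13
= 88/13

88/13


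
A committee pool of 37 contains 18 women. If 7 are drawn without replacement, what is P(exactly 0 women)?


P(X=0) = C(18,0)*C(19,7) / C(37,7)
= 1*50388 / 10295472
= 50388/10295472 = 247/50468

247/50468


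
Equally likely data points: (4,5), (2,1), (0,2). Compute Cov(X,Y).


E[X]=2, E[Y]=8/3, E[XY]=22/3
Cov(X,Y) = E[XY] - E[X]E[Y] = 22/3 - 2*8/3 = 2

2


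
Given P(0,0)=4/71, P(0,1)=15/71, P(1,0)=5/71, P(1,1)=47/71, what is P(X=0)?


P(X=0) = P(0,0)+P(0,1) = 4/71 + 15/71 = 19/71

19/71


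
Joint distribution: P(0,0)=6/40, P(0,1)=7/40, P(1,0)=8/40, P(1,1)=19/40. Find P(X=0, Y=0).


Read from table: P(X=0, Y=0) = 6/40 = 3/20

3/20


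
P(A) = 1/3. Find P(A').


P(A') = 1 - P(A) = 1 - 1/3 = 2/3

2/3


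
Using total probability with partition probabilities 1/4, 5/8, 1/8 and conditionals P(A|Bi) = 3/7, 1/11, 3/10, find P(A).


P(A) = P(A|B1)P(B1) + P(A|B2)P(B2) + P(A|B3)P(B3)
= 3/7*1/4 + 1/11*5/8 + 3/10*1/8
= 3/28 + 5/88 + 3/80 = 1241/6160

1241/6160


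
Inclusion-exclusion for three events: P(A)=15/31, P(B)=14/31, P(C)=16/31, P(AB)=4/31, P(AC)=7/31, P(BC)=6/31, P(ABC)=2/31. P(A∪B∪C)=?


P(A∪B∪C) = P(A)+P(B)+P(C) - P(AB)-P(AC)-P(BC) + P(ABC)
= 15/31+14/31+16/31 - 4/31-7/31-6/31 + 2/31
= 30/31

30/31


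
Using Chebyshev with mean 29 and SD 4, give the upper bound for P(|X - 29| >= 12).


k = 12/4 = 3
Chebyshev: P(|X-mu| >= k*sigma) <= 1/k^2 = 1/3^2 = 1/9

1/9


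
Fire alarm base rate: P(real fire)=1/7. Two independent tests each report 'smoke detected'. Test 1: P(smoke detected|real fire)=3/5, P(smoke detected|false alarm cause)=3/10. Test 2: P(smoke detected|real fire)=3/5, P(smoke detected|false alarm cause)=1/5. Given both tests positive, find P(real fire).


After test 1: P(+) = 3/5*1/7 + 3/10*6/7 = 12/35
P(B|+) = (3/35)/(12/35) = 1/4
After test 2 (use post1 as new prior): P(+) = 3/5*1/4 + 1/5*3/4 = 3/10
P(B|+,+) = (3/20)/(3/10) = 1/2

1/2


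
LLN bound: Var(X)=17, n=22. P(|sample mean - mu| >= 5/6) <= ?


Var(Xbar) = Var(X)/n = 17/22
Chebyshev: P(|Xbar-mu| >= 5/6) <= Var(Xbar)/(5/6)^2 = (17/22)/(25/36) = 306/275
Bound exceeds 1, so trivial bound: 1

1


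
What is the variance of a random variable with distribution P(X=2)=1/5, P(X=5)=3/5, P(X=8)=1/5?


E[X] = 5, E[X^2] = 143/5
Var(X) = E[X^2] - (E[X])^2 = 143/5 - (5)^2 = 18/5

18/5


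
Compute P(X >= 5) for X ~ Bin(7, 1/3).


P(X>=5) = P(X=5) + P(X=6) + P(X=7)
= 28/729 + 14/2187 + 1/2187
= 11/243

11/243


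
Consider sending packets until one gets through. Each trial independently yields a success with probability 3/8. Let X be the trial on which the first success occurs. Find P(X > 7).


P(X > 7) = P(first 7 trials all fail) = (1-p)^7 = (5/8)^7 = 78125/2097152

78125/2097152


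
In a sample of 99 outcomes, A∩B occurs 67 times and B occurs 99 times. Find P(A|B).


P(A|B) = P(A∩B)/P(B) = (67/99)/(99/99) = 67/99

67/99


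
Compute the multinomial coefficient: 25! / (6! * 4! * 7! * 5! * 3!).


25! = 15511210043330985984000000
Denominator: 6!=720 * 4!=24 * 7!=5040 * 5!=120 * 3!=6
Coefficient = 15511210043330985984000000 / 62705664000 = 247365374256000

247365374256000


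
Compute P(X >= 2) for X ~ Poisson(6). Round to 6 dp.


P(X>=2) = 1 - P(X<=1) = 1 - (e^(-6)*6^0/0! + e^(-6)*6^1/1!)
≈ 1 - (0.0024787522 + 0.0148725131)
= 1 - 0.0173512653 = 0.9826487347
≈ 0.982649

0.982649


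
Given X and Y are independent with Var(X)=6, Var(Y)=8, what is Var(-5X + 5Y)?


Independence => Cov(X,Y)=0
Var(-5X + 5Y) = (-5)^2*Var(X) + 5^2*Var(Y)
= 25*6 + 25*8 = 350

350


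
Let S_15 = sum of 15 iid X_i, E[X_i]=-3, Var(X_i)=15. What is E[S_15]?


E[S_n] = n*E[X_1] = 15*-3 = -45

-45


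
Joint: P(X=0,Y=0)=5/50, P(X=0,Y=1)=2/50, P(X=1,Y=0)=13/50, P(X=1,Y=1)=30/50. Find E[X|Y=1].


P(Y=1) = 32/50
E[X|Y=1] = (0*2 + 1*30)/32 = 30/32 = 15/16

15/16


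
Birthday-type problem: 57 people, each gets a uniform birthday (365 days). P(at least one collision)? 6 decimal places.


P(all different) = prod((365-i)/365 for i=0..56) = 0.009878
P(at least one match) = 1 - 0.009878 = 0.990122

0.990122


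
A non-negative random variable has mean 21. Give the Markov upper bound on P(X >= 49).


Markov: P(X >= a) <= E[X]/a
P(X >= 49) <= 21/49 = 3/7

3/7


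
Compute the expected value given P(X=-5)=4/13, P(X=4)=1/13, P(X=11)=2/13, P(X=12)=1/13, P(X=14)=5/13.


E[X] = sum(x * P(x))
= -5*4/13 + 4*1/13 + 11*2/13 + 12*1/13 + 14*5/13
= 88/13

88/13


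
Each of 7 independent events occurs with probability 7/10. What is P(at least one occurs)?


P(at least one) = 1 - P(none)
P(none) = (1 - 7/10)^7 = (3/10)^7 = 2187/10000000
P(at least one) = 1 - 2187/10000000 = 9997813/10000000

9997813/10000000


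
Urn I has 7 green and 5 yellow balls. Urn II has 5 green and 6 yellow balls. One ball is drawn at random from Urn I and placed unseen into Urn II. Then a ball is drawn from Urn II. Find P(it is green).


P(transfer green) = 7/12; P(transfer yellow) = 5/12
If green transferred: Urn II has 6 green of 12, so P(green|green moved) = 1/2
If yellow transferred: Urn II has 5 green of 12, so P(green|yellow moved) = 5/12
By total probability: P(green) = 7/12*1/2 + 5/12*5/12 = 67/144

67/144


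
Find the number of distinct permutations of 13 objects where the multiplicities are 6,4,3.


13! = 6227020800
Denominator: 6!=720 * 4!=24 * 3!=6
Coefficient = 6227020800 / 103680 = 60060

60060


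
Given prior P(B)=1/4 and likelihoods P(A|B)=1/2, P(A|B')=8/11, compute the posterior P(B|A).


P(A) = P(A|B)P(B) + P(A|B')P(B') = 1/2*1/4 + 8/11*3/4 = 59/88
P(B|A) = P(A|B)P(B)/P(A) = (1/8)/(59/88) = 11/59

11/59


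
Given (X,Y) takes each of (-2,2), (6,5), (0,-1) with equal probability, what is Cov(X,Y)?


E[X]=4/3, E[Y]=2, E[XY]=26/3
Cov(X,Y) = E[XY] - E[X]E[Y] = 26/3 - 4/3*2 = 6

6


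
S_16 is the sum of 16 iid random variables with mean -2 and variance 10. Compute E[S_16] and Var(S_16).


E[S_n] = n*mu = 16*-2 = -32
Var(S_n) = n*sigma^2 = 16*10 = 160

E[S_16]=-32, Var(S_16)=160


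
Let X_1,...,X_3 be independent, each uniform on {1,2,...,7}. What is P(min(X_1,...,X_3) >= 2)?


P(min >= 2) = P(all X_i >= 2) = (P(X_1 >= 2))^3
= (6/7)^3 = 216/343

216/343


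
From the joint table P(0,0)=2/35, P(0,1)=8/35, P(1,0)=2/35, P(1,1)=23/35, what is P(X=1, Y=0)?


Read from table: P(X=1, Y=0) = 2/35

2/35


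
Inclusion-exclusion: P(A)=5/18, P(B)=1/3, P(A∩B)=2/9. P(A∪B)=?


P(A∪B) = P(A) + P(B) - P(A∩B)
= 5/18 + 1/3 - 2/9 = 7/18

7/18


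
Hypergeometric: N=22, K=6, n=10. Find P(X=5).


P(X=5) = C(6,5)*C(16,5) / C(22,10)
= 6*4368 / 646646
= 26208/646646 = 144/3553

144/3553


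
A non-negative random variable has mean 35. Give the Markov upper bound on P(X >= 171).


Markov: P(X >= a) <= E[X]/a
P(X >= 171) <= 35/171

35/171


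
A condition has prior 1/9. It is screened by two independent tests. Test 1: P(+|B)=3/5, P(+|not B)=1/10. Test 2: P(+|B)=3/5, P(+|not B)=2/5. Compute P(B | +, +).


After test 1: P(+) = 3/5*1/9 + 1/10*8/9 = 7/45
P(B|+) = (1/15)/(7/45) = 3/7
After test 2 (use post1 as new prior): P(+) = 3/5*3/7 + 2/5*4/7 = 17/35
P(B|+,+) = (9/35)/(17/35) = 9/17

9/17


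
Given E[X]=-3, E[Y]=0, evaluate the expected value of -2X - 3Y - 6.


E[-2X - 3Y - 6] = -2*E[X] - 3*E[Y] - 6
= (-2)*(-3) + (-3)*(0) + (-6)
= 6 + 0 - 6 = 0

0


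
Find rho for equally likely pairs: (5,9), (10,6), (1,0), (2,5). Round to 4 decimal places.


Cov(X,Y) = 6.2500, Var(X) = 12.2500, Var(Y) = 10.5000
rho = Cov/(sqrt(VarX)*sqrt(VarY)) = 0.5511

0.5511


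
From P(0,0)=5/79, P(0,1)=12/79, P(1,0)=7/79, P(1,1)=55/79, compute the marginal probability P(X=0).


P(X=0) = P(0,0)+P(0,1) = 5/79 + 12/79 = 17/79

17/79


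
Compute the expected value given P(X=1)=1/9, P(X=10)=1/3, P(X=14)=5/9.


E[X] = sum(x * P(x))
= 1*1/9 + 10*1/3 + 14*5/9
= 101/9

101/9


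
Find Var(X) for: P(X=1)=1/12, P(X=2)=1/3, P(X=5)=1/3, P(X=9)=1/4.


E[X] = 14/3, E[X^2] = 30
Var(X) = E[X^2] - (E[X])^2 = 30 - (14/3)^2 = 74/9

74/9


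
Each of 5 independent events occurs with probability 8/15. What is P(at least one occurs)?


P(at least one) = 1 - P(none)
P(none) = (1 - 8/15)^5 = (7/15)^5 = 16807/759375
P(at least one) = 1 - 16807/759375 = 742568/759375

742568/759375


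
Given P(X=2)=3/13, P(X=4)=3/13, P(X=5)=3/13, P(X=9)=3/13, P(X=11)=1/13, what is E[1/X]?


E[1/X] = sum(g(x)*P(x))
= 1/2*3/13 + 1/4*3/13 + 1/5*3/13 + 1/9*3/13 + 1/11*1/13
= 2161/8580

2161/8580


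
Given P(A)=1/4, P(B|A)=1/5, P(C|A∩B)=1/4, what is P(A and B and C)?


P(A∩B∩C) = P(A) * P(B|A) * P(C|A∩B)
= 1/4 * 1/5 * 1/4
= 1/20 * 1/4 = 1/80

1/80


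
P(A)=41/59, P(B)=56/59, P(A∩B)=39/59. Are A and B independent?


P(A)*P(B) = 41/59*56/59 = 2296/3481
P(A∩B) = 39/59 != 2296/3481, so not independent

No, A and B are not independent


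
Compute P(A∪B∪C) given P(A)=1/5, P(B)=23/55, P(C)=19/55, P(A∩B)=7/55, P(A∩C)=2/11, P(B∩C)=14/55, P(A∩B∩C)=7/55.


P(A∪B∪C) = P(A)+P(B)+P(C) - P(AB)-P(AC)-P(BC) + P(ABC)
= 1/5+23/55+19/55 - 7/55-2/11-14/55 + 7/55
= 29/55

29/55


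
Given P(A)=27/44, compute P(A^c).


P(A') = 1 - P(A) = 1 - 27/44 = 17/44

17/44


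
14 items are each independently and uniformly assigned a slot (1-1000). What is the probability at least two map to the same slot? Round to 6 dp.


P(all different) = prod((1000-i)/1000 for i=0..13) = 0.912641
P(at least one match) = 1 - 0.912641 = 0.087359

0.087359


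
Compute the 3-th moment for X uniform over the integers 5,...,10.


E[X^3] = (1/6) * sum(x^3 for x=5..10)
= 2925/6 = 975/2

975/2


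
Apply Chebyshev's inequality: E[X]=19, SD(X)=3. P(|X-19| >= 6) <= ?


k = 6/3 = 2
Chebyshev: P(|X-mu| >= k*sigma) <= 1/k^2 = 1/2^2 = 1/4

1/4


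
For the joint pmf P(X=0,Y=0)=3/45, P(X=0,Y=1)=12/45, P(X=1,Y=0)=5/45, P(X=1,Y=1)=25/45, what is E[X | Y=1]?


P(Y=1) = 37/45
E[X|Y=1] = (0*12 + 1*25)/37 = 25/37

25/37


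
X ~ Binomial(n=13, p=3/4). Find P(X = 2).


P(X=2) = C(13,2) * p^2 * (1-p)^11
= 78 * 9/16 * 1/4194304
= 351/33554432

351/33554432


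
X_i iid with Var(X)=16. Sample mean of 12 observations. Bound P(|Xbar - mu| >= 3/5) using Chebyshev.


Var(Xbar) = Var(X)/n = 16/12
Chebyshev: P(|Xbar-mu| >= 3/5) <= Var(Xbar)/(3/5)^2 = (4/3)/(9/25) = 100/27
Bound exceeds 1, so trivial bound: 1

1


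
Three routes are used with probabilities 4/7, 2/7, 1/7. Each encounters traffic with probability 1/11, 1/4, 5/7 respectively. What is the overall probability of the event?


P(A) = P(A|B1)P(B1) + P(A|B2)P(B2) + P(A|B3)P(B3)
= 1/11*4/7 + 1/4*2/7 + 5/7*1/7
= 4/77 + 1/14 + 5/49 = 243/1078

243/1078


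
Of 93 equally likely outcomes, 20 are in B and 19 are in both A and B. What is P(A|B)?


P(A|B) = P(A∩B)/P(B) = (19/93)/(20/93) = 19/20

19/20


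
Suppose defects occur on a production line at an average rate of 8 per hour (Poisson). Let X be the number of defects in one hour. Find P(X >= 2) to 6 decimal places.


P(X>=2) = 1 - P(X<=1) = 1 - (e^(-8)*8^0/0! + e^(-8)*8^1/1!)
≈ 1 - (0.0003354626 + 0.0026837010)
= 1 - 0.0030191636 = 0.9969808364
≈ 0.996981

0.996981


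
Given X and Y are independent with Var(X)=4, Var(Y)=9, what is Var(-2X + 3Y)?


Independence => Cov(X,Y)=0
Var(-2X + 3Y) = (-2)^2*Var(X) + 3^2*Var(Y)
= 4*4 + 9*9 = 97

97


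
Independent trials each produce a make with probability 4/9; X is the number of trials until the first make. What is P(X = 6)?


P(X=6) = (1-p)^5 * p = (5/9)^5 * 4/9
= 3125/59049 * 4/9 = 12500/531441

12500/531441


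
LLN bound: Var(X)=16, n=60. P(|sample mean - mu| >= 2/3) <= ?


Var(Xbar) = Var(X)/n = 16/60
Chebyshev: P(|Xbar-mu| >= 2/3) <= Var(Xbar)/(2/3)^2 = (4/15)/(4/9) = 3/5

3/5


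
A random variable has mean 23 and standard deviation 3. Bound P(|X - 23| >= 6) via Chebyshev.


k = 6/3 = 2
Chebyshev: P(|X-mu| >= k*sigma) <= 1/k^2 = 1/2^2 = 1/4

1/4


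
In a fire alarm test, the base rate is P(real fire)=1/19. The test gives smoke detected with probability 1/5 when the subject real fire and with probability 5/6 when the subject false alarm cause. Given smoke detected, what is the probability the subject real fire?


P(A) = P(A|B)P(B) + P(A|B')P(B') = 1/5*1/19 + 5/6*18/19 = 4/5
P(B|A) = P(A|B)P(B)/P(A) = (1/95)/(4/5) = 1/76

1/76


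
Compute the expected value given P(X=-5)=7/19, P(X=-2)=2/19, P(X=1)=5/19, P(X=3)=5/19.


E[X] = sum(x * P(x))
= -5*7/19 - 2*2/19 + 1*5/19 + 3*5/19
= -1

-1


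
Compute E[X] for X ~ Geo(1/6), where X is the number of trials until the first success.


For geometric (trials until first success), E[X] = 1/p = 1/(1/6) = 6

6


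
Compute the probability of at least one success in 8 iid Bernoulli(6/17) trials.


P(at least one) = 1 - P(none)
P(none) = (1 - 6/17)^8 = (11/17)^8 = 214358881/6975757441
P(at least one) = 1 - 214358881/6975757441 = 6761398560/6975757441

6761398560/6975757441


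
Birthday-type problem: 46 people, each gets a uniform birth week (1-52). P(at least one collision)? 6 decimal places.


P(all different) = prod((52-i)/52 for i=0..45) = 0.000000
P(at least one match) = 1 - 0.000000 = 1.000000

1.000000


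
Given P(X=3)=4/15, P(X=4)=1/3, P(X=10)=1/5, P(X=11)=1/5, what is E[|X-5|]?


E[|X-5|] = sum(g(x)*P(x))
= 2*4/15 + 1*1/3 + 5*1/5 + 6*1/5
= 46/15

46/15


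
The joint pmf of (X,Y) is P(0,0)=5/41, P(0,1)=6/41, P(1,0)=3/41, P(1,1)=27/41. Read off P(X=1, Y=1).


Read from table: P(X=1, Y=1) = 27/41

27/41


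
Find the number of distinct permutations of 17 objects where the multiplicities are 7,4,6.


17! = 355687428096000
Denominator: 7!=5040 * 4!=24 * 6!=720
Coefficient = 355687428096000 / 87091200 = 4084080

4084080


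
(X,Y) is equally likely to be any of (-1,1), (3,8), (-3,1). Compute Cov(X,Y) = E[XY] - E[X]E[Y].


E[X]=-1/3, E[Y]=10/3, E[XY]=20/3
Cov(X,Y) = E[XY] - E[X]E[Y] = 20/3 + 1/3*10/3 = 70/9

70/9


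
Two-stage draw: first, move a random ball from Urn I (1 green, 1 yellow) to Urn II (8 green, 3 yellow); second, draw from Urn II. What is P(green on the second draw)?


P(transfer green) = 1/2; P(transfer yellow) = 1/2
If green transferred: Urn II has 9 green of 12, so P(green|green moved) = 3/4
If yellow transferred: Urn II has 8 green of 12, so P(green|yellow moved) = 2/3
By total probability: P(green) = 1/2*3/4 + 1/2*2/3 = 17/24

17/24


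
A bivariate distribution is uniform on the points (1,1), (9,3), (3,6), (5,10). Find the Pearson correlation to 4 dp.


Cov(X,Y) = 1.5000, Var(X) = 8.7500, Var(Y) = 11.5000
rho = Cov/(sqrt(VarX)*sqrt(VarY)) = 0.1495

0.1495


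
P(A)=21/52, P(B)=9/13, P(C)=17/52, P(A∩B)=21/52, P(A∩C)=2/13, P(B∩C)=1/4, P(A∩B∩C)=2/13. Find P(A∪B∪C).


P(A∪B∪C) = P(A)+P(B)+P(C) - P(AB)-P(AC)-P(BC) + P(ABC)
= 21/52+9/13+17/52 - 21/52-2/13-1/4 + 2/13
= 10/13

10/13


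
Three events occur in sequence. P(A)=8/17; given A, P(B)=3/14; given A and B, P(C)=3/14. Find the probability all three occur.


P(A∩B∩C) = P(A) * P(B|A) * P(C|A∩B)
= 8/17 * 3/14 * 3/14
= 12/119 * 3/14 = 18/833

18/833


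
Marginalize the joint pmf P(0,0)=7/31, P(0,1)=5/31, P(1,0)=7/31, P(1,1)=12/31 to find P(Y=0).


P(Y=0) = P(0,0)+P(1,0) = 7/31 + 7/31 = 14/31

14/31


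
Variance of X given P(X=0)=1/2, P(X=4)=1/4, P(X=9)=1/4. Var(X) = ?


E[X] = 13/4, E[X^2] = 97/4
Var(X) = E[X^2] - (E[X])^2 = 97/4 - (13/4)^2 = 219/16

219/16


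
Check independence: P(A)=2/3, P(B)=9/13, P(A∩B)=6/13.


P(A)*P(B) = 2/3*9/13 = 6/13
P(A∩B) = 6/13, which equals P(A)P(B), so independent

Yes, A and B are independent


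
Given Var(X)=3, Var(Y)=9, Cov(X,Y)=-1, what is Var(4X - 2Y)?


Var(4X - 2Y) = 4^2*Var(X) + (-2)^2*Var(Y) + 2*4*(-2)*Cov(X,Y)
= 16*3 + 4*9 - 16*(-1)
= 48 + 36 + 16 = 100

100


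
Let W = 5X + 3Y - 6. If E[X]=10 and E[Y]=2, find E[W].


E[5X + 3Y - 6] = 5*E[X] + 3*E[Y] - 6
= (5)*(10) + (3)*(2) + (-6)
= 50 + 6 - 6 = 50

50


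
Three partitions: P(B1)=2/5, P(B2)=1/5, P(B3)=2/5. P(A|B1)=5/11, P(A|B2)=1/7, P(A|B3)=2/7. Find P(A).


P(A) = P(A|B1)P(B1) + P(A|B2)P(B2) + P(A|B3)P(B3)
= 5/11*2/5 + 1/7*1/5 + 2/7*2/5
= 2/11 + 1/35 + 4/35 = 25/77

25/77


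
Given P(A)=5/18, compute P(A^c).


P(A') = 1 - P(A) = 1 - 5/18 = 13/18

13/18


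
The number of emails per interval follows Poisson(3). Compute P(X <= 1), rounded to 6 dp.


P(X<=1) = e^(-3)*3^0/0! + e^(-3)*3^1/1!
≈ 0.0497870684 + 0.1493612051
= 0.1991482735
≈ 0.199148

0.199148


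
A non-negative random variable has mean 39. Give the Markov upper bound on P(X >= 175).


Markov: P(X >= a) <= E[X]/a
P(X >= 175) <= 39/175

39/175


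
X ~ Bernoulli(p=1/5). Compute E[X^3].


For Bernoulli: X in {0,1}
E[X^3] = 0^3*(1-1/5) + 1^3*1/5 = 1/5

1/5


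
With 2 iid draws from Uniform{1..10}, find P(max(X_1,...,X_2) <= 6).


P(max <= 6) = P(all X_i <= 6) = (P(X_1 <= 6))^2
= (6/10)^2 = (3/5)^2 = 9/25

9/25


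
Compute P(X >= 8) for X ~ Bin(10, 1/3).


P(X>=8) = P(X=8) + P(X=9) + P(X=10)
= 20/6561 + 20/59049 + 1/59049
= 67/19683

67/19683


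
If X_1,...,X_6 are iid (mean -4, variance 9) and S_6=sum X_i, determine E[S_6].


E[S_n] = n*E[X_1] = 6*-4 = -24

-24


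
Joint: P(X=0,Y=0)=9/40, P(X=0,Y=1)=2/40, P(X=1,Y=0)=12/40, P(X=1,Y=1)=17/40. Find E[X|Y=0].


P(Y=0) = 21/40
E[X|Y=0] = (0*9 + 1*12)/21 = 12/21 = 4/7

4/7


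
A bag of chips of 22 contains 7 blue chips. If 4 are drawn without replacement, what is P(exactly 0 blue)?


P(X=0) = C(7,0)*C(15,4) / C(22,4)
= 1*1365 / 7315
= 1365/7315 = 39/209

39/209


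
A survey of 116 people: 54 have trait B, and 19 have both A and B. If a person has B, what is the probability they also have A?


P(A|B) = P(A∩B)/P(B) = (19/116)/(54/116) = 19/54

19/54


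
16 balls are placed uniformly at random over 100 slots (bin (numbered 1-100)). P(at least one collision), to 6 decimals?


P(all different) = prod((100-i)/100 for i=0..15) = 0.281592
P(at least one match) = 1 - 0.281592 = 0.718408

0.718408


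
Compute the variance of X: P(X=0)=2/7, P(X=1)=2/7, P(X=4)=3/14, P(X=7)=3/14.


E[X] = 37/14, E[X^2] = 199/14
Var(X) = E[X^2] - (E[X])^2 = 199/14 - (37/14)^2 = 1417/196

1417/196


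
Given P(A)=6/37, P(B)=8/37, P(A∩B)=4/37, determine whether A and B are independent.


P(A)*P(B) = 6/37*8/37 = 48/1369
P(A∩B) = 4/37 != 48/1369, so not independent

No, A and B are not independent


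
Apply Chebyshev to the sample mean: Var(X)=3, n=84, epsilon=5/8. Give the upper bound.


Var(Xbar) = Var(X)/n = 3/84
Chebyshev: P(|Xbar-mu| >= 5/8) <= Var(Xbar)/(5/8)^2 = (1/28)/(25/64) = 16/175

16/175


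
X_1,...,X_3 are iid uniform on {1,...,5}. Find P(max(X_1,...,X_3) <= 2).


P(max <= 2) = P(all X_i <= 2) = (P(X_1 <= 2))^3
= (2/5)^3 = 8/125

8/125


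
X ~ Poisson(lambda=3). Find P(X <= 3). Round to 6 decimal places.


P(X<=3) = e^(-3)*3^0/0! + e^(-3)*3^1/1! + e^(-3)*3^2/2! + e^(-3)*3^3/3!
≈ 0.0497870684 + 0.1493612051 + 0.2240418077 + 0.2240418077
= 0.6472318889
≈ 0.647232

0.647232


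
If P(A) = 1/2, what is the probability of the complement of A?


P(A') = 1 - P(A) = 1 - 1/2 = 1/2

1/2


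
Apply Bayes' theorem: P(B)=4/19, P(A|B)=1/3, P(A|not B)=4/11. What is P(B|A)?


P(A) = P(A|B)P(B) + P(A|B')P(B') = 1/3*4/19 + 4/11*15/19 = 224/627
P(B|A) = P(A|B)P(B)/P(A) = (4/57)/(224/627) = 11/56

11/56


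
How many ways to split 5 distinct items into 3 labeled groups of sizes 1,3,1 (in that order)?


5! = 120
Denominator: 1!=1 * 3!=6 * 1!=1
Coefficient = 120 / 6 = 20

20


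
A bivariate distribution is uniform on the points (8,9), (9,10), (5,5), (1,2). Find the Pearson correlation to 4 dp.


Cov(X,Y) = 9.8750, Var(X) = 9.6875, Var(Y) = 10.2500
rho = Cov/(sqrt(VarX)*sqrt(VarY)) = 0.9910

0.9910


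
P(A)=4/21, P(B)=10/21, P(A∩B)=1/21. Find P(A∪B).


P(A∪B) = P(A) + P(B) - P(A∩B)
= 4/21 + 10/21 - 1/21 = 13/21

13/21


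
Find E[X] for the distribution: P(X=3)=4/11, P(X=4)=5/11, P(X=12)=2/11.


E[X] = sum(x * P(x))
= 3*4/11 + 4*5/11 + 12*2/11
= 56/11

56/11


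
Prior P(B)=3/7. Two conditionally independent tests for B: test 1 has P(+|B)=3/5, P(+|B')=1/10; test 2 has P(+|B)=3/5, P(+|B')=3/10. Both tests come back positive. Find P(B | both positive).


After test 1: P(+) = 3/5*3/7 + 1/10*4/7 = 11/35
P(B|+) = (9/35)/(11/35) = 9/11
After test 2 (use post1 as new prior): P(+) = 3/5*9/11 + 3/10*2/11 = 6/11
P(B|+,+) = (27/55)/(6/11) = 9/10

9/10


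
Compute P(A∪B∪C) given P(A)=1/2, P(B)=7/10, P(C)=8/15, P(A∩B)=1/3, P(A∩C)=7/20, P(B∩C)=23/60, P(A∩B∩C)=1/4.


P(A∪B∪C) = P(A)+P(B)+P(C) - P(AB)-P(AC)-P(BC) + P(ABC)
= 1/2+7/10+8/15 - 1/3-7/20-23/60 + 1/4
= 11/12

11/12


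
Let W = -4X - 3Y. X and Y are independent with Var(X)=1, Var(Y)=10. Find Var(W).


Independence => Cov(X,Y)=0
Var(-4X - 3Y) = (-4)^2*Var(X) + (-3)^2*Var(Y)
= 16*1 + 9*10 = 106

106


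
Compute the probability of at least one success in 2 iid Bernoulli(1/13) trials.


P(at least one) = 1 - P(none)
P(none) = (1 - 1/13)^2 = (12/13)^2 = 144/169
P(at least one) = 1 - 144/169 = 25/169

25/169


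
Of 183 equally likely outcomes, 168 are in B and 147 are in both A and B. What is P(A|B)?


P(A|B) = P(A∩B)/P(B) = (147/183)/(168/183) = 147/168 = 7/8

7/8


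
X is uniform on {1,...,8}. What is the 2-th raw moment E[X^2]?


E[X^2] = (1/8) * sum(x^2 for x=1..8)
= 204/8 = 51/2

51/2


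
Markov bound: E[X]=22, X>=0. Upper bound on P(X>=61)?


Markov: P(X >= a) <= E[X]/a
P(X >= 61) <= 22/61

22/61


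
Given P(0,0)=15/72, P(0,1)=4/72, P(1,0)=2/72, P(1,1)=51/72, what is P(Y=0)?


P(Y=0) = P(0,0)+P(1,0) = 15/72 + 2/72 = 17/72

17/72


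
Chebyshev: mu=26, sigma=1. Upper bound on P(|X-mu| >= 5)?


k = 5/1 = 5
Chebyshev: P(|X-mu| >= k*sigma) <= 1/k^2 = 1/5^2 = 1/25

1/25


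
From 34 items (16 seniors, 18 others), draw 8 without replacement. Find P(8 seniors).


P(X=8) = C(16,8)*C(18,0) / C(34,8)
= 12870*1 / 18156204
= 12870/18156204 = 65/91698

65/91698


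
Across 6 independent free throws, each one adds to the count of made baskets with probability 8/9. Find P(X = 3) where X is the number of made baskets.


P(X=3) = C(6,3) * p^3 * (1-p)^3
= 20 * 512/729 * 1/729
= 10240/531441

10240/531441


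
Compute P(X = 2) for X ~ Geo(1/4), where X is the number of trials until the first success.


P(X=2) = (1-p)^1 * p = (3/4)^1 * 1/4
= 3/4 * 1/4 = 3/16

3/16


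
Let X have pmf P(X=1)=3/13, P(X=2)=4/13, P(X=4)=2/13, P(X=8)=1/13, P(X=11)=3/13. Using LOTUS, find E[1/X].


E[1/X] = sum(g(x)*P(x))
= 1*3/13 + 1/2*4/13 + 1/4*2/13 + 1/8*1/13 + 1/11*3/13
= 519/1144

519/1144


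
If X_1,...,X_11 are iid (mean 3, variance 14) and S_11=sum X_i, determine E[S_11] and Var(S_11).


E[S_n] = n*mu = 11*3 = 33
Var(S_n) = n*sigma^2 = 11*14 = 154

E[S_11]=33, Var(S_11)=154


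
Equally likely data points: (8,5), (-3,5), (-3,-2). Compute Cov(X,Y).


E[X]=2/3, E[Y]=8/3, E[XY]=31/3
Cov(X,Y) = E[XY] - E[X]E[Y] = 31/3 - 2/3*8/3 = 77/9

77/9


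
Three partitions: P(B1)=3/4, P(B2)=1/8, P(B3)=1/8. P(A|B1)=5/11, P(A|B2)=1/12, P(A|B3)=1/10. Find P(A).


P(A) = P(A|B1)P(B1) + P(A|B2)P(B2) + P(A|B3)P(B3)
= 5/11*3/4 + 1/12*1/8 + 1/10*1/8
= 15/44 + 1/96 + 1/80 = 1921/5280

1921/5280


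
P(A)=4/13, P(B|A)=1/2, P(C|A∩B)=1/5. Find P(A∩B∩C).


P(A∩B∩C) = P(A) * P(B|A) * P(C|A∩B)
= 4/13 * 1/2 * 1/5
= 2/13 * 1/5 = 2/65

2/65


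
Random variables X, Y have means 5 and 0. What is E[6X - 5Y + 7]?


E[6X - 5Y + 7] = 6*E[X] - 5*E[Y] + 7
= (6)*(5) + (-5)*(0) + (7)
= 30 + 0 + 7 = 37

37


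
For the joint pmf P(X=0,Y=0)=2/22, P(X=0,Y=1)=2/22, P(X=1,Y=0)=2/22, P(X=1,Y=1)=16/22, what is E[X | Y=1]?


P(Y=1) = 18/22
E[X|Y=1] = (0*2 + 1*16)/18 = 16/18 = 8/9

8/9


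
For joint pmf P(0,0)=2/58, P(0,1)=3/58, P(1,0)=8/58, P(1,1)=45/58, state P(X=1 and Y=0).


Read from table: P(X=1, Y=0) = 8/58 = 4/29

4/29


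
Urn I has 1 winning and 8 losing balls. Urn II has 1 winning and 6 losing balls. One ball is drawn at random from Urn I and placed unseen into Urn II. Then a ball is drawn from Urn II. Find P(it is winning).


P(transfer winning) = 1/9; P(transfer losing) = 8/9
If winning transferred: Urn II has 2 winning of 8, so P(winning|winning moved) = 1/4
If losing transferred: Urn II has 1 winning of 8, so P(winning|losing moved) = 1/8
By total probability: P(winning) = 1/9*1/4 + 8/9*1/8 = 5/36

5/36


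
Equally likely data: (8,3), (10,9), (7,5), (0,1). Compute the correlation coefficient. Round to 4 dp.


Cov(X,Y) = 9.1250, Var(X) = 14.1875, Var(Y) = 8.7500
rho = Cov/(sqrt(VarX)*sqrt(VarY)) = 0.8190

0.8190


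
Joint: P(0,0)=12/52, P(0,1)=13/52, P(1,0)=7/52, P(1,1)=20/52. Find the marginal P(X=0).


P(X=0) = P(0,0)+P(0,1) = 12/52 + 13/52 = 25/52

25/52


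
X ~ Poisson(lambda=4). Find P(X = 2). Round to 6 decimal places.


P(X=2) = e^(-4) * 4^2 / 2!
≈ 0.01831563889 * 16 / 2
≈ 0.146525

0.146525


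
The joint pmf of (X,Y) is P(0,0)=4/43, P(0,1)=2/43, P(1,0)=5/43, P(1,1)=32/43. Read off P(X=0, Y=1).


Read from table: P(X=0, Y=1) = 2/43

2/43


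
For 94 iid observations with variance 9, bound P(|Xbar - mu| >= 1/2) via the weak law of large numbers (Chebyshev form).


Var(Xbar) = Var(X)/n = 9/94
Chebyshev: P(|Xbar-mu| >= 1/2) <= Var(Xbar)/(1/2)^2 = (9/94)/(1/4) = 18/47

18/47


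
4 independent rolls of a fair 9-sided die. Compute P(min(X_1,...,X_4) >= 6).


P(min >= 6) = P(all X_i >= 6) = (P(X_1 >= 6))^4
= (4/9)^4 = 256/6561

256/6561


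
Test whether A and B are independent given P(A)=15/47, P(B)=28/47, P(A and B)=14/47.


P(A)*P(B) = 15/47*28/47 = 420/2209
P(A∩B) = 14/47 != 420/2209, so not independent

No, A and B are not independent


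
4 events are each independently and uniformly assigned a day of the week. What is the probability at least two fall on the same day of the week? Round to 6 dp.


P(all different) = prod((7-i)/7 for i=0..3) = 0.349854
P(at least one match) = 1 - 0.349854 = 0.650146

0.650146


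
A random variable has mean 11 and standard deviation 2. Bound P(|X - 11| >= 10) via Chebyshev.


k = 10/2 = 5
Chebyshev: P(|X-mu| >= k*sigma) <= 1/k^2 = 1/5^2 = 1/25

1/25


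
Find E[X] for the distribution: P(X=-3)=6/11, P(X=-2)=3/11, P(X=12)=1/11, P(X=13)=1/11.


E[X] = sum(x * P(x))
= -3*6/11 - 2*3/11 + 12*1/11 + 13*1/11
= 1/11

1/11


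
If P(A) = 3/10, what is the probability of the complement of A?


P(A') = 1 - P(A) = 1 - 3/10 = 7/10

7/10


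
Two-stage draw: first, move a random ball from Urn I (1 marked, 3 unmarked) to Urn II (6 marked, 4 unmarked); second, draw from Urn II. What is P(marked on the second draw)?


P(transfer marked) = 1/4; P(transfer unmarked) = 3/4
If marked transferred: Urn II has 7 marked of 11, so P(marked|marked moved) = 7/11
If unmarked transferred: Urn II has 6 marked of 11, so P(marked|unmarked moved) = 6/11
By total probability: P(marked) = 1/4*7/11 + 3/4*6/11 = 25/44

25/44


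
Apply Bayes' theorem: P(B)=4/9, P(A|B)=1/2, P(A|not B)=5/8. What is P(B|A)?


P(A) = P(A|B)P(B) + P(A|B')P(B') = 1/2*4/9 + 5/8*5/9 = 41/72
P(B|A) = P(A|B)P(B)/P(A) = (2/9)/(41/72) = 16/41

16/41


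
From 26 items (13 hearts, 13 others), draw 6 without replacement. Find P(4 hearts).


P(X=4) = C(13,4)*C(13,2) / C(26,6)
= 715*78 / 230230
= 55770/230230 = 39/161

39/161


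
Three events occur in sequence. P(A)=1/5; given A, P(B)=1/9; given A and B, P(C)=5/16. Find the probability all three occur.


P(A∩B∩C) = P(A) * P(B|A) * P(C|A∩B)
= 1/5 * 1/9 * 5/16
= 1/45 * 5/16 = 1/144

1/144


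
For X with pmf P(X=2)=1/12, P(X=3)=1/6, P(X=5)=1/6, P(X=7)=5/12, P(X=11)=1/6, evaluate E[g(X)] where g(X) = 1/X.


E[1/X] = sum(g(x)*P(x))
= 1/2*1/12 + 1/3*1/6 + 1/5*1/6 + 1/7*5/12 + 1/11*1/6
= 5689/27720

5689/27720


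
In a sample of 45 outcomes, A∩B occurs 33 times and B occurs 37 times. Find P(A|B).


P(A|B) = P(A∩B)/P(B) = (33/45)/(37/45) = 33/37

33/37


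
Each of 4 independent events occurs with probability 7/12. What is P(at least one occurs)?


P(at least one) = 1 - P(none)
P(none) = (1 - 7/12)^4 = (5/12)^4 = 625/20736
P(at least one) = 1 - 625/20736 = 20111/20736

20111/20736


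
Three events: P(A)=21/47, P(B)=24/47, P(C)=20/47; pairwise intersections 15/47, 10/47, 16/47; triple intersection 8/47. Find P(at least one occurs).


P(A∪B∪C) = P(A)+P(B)+P(C) - P(AB)-P(AC)-P(BC) + P(ABC)
= 21/47+24/47+20/47 - 15/47-10/47-16/47 + 8/47
= 32/47

32/47


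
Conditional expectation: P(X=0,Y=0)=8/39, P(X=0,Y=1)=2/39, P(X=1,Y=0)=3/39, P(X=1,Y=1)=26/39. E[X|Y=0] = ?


P(Y=0) = 11/39
E[X|Y=0] = (0*8 + 1*3)/11 = 3/11

3/11


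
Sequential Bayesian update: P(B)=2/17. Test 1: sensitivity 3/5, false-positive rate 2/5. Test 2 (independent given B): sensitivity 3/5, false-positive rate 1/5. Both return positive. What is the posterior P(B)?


After test 1: P(+) = 3/5*2/17 + 2/5*15/17 = 36/85
P(B|+) = (6/85)/(36/85) = 1/6
After test 2 (use post1 as new prior): P(+) = 3/5*1/6 + 1/5*5/6 = 4/15
P(B|+,+) = (1/10)/(4/15) = 3/8

3/8


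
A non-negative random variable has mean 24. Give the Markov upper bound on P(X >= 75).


Markov: P(X >= a) <= E[X]/a
P(X >= 75) <= 24/75 = 8/25

8/25


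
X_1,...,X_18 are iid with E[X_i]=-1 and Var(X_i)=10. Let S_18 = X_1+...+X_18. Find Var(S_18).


By independence, Var(S_n) = n*Var(X_1) = 18*10 = 180

180


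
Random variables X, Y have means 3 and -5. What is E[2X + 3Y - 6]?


E[2X + 3Y - 6] = 2*E[X] + 3*E[Y] - 6
= (2)*(3) + (3)*(-5) + (-6)
= 6 - 15 - 6 = -15

-15


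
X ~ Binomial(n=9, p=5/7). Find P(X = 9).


P(X=9) = C(9,9) * p^9 * (1-p)^0
= 1 * 1953125/40353607 * 1
= 1953125/40353607

1953125/40353607


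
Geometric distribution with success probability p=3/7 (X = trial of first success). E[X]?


For geometric (trials until first success), E[X] = 1/p = 1/(3/7) = 7/3

7/3


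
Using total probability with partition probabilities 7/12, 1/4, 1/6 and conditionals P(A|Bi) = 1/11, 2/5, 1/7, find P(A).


P(A) = P(A|B1)P(B1) + P(A|B2)P(B2) + P(A|B3)P(B3)
= 1/11*7/12 + 2/5*1/4 + 1/7*1/6
= 7/132 + 1/10 + 1/42 = 817/4620

817/4620


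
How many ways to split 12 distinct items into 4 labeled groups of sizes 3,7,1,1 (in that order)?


12! = 479001600
Denominator: 3!=6 * 7!=5040 * 1!=1 * 1!=1
Coefficient = 479001600 / 30240 = 15840

15840


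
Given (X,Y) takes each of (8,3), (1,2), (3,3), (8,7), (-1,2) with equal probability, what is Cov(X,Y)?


E[X]=19/5, E[Y]=17/5, E[XY]=89/5
Cov(X,Y) = E[XY] - E[X]E[Y] = 89/5 - 19/5*17/5 = 122/25

122/25


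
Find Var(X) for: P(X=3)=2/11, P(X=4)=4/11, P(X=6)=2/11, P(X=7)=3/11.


E[X] = 5, E[X^2] = 301/11
Var(X) = E[X^2] - (E[X])^2 = 301/11 - (5)^2 = 26/11

26/11


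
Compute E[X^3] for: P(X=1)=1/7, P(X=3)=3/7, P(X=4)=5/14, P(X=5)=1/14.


E[X^3] = sum(x^3 * P(x))
= 1*1/7 + 27*3/7 + 64*5/14 + 125*1/14
= 87/2

87/2


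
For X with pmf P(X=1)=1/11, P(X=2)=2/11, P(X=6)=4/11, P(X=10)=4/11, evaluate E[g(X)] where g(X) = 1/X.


E[1/X] = sum(g(x)*P(x))
= 1*1/11 + 1/2*2/11 + 1/6*4/11 + 1/10*4/11
= 46/165

46/165


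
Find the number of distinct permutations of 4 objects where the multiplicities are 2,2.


4! = 24
Denominator: 2!=2 * 2!=2
Coefficient = 24 / 4 = 6

6


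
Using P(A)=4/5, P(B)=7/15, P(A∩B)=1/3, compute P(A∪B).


P(A∪B) = P(A) + P(B) - P(A∩B)
= 4/5 + 7/15 - 1/3 = 14/15

14/15


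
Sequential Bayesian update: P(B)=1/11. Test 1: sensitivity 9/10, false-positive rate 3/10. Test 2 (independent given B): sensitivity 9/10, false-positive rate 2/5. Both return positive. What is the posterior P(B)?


After test 1: P(+) = 9/10*1/11 + 3/10*10/11 = 39/110
P(B|+) = (9/110)/(39/110) = 3/13
After test 2 (use post1 as new prior): P(+) = 9/10*3/13 + 2/5*10/13 = 67/130
P(B|+,+) = (27/130)/(67/130) = 27/67

27/67


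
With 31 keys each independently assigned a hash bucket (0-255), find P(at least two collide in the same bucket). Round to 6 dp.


P(all different) = prod((256-i)/256 for i=0..30) = 0.150593
P(at least one match) = 1 - 0.150593 = 0.849407

0.849407


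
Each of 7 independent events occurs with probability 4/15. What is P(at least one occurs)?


P(at least one) = 1 - P(none)
P(none) = (1 - 4/15)^7 = (11/15)^7 = 19487171/170859375
P(at least one) = 1 - 19487171/170859375 = 151372204/170859375

151372204/170859375


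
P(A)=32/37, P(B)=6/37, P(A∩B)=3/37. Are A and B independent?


P(A)*P(B) = 32/37*6/37 = 192/1369
P(A∩B) = 3/37 != 192/1369, so not independent

No, A and B are not independent


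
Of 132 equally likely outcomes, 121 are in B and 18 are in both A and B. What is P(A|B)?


P(A|B) = P(A∩B)/P(B) = (18/132)/(121/132) = 18/121

18/121


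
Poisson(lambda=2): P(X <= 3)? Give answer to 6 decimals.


P(X<=3) = e^(-2)*2^0/0! + e^(-2)*2^1/1! + e^(-2)*2^2/2! + e^(-2)*2^3/3!
≈ 0.1353352832 + 0.2706705665 + 0.2706705665 + 0.1804470443
= 0.8571234605
≈ 0.857123

0.857123


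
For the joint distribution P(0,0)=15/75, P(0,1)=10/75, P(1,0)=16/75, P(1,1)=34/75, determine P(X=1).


P(X=1) = P(1,0)+P(1,1) = 16/75 + 34/75 = 50/75 = 2/3

2/3


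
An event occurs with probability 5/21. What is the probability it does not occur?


P(A') = 1 - P(A) = 1 - 5/21 = 16/21

16/21


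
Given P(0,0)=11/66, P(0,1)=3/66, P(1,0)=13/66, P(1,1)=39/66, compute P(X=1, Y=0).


Read from table: P(X=1, Y=0) = 13/66

13/66


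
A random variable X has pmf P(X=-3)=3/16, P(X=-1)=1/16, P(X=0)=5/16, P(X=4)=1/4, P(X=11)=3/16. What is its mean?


E[X] = sum(x * P(x))
= -3*3/16 - 1*1/16 + 0*5/16 + 4*1/4 + 11*3/16
= 39/16

39/16


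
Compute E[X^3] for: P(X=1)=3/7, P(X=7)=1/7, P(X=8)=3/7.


E[X^3] = sum(x^3 * P(x))
= 1*3/7 + 343*1/7 + 512*3/7
= 1882/7

1882/7


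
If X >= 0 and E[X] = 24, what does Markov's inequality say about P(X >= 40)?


Markov: P(X >= a) <= E[X]/a
P(X >= 40) <= 24/40 = 3/5

3/5


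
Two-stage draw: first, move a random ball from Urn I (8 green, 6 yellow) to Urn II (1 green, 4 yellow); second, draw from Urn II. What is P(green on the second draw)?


P(transfer green) = 8/14 = 4/7; P(transfer yellow) = 3/7
If green transferred: Urn II has 2 green of 6, so P(green|green moved) = 1/3
If yellow transferred: Urn II has 1 green of 6, so P(green|yellow moved) = 1/6
By total probability: P(green) = 4/7*1/3 + 3/7*1/6 = 11/42

11/42


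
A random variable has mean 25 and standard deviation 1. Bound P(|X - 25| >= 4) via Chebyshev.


k = 4/1 = 4
Chebyshev: P(|X-mu| >= k*sigma) <= 1/k^2 = 1/4^2 = 1/16

1/16


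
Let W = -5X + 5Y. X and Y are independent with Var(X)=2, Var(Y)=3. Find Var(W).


Independence => Cov(X,Y)=0
Var(-5X + 5Y) = (-5)^2*Var(X) + 5^2*Var(Y)
= 25*2 + 25*3 = 125

125


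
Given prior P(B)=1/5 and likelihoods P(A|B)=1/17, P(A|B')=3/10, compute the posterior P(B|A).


P(A) = P(A|B)P(B) + P(A|B')P(B') = 1/17*1/5 + 3/10*4/5 = 107/425
P(B|A) = P(A|B)P(B)/P(A) = (1/85)/(107/425) = 5/107

5/107


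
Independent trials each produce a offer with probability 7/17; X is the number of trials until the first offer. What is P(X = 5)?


P(X=5) = (1-p)^4 * p = (10/17)^4 * 7/17
= 10000/83521 * 7/17 = 70000/1419857

70000/1419857


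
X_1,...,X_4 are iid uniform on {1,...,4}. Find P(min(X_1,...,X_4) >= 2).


P(min >= 2) = P(all X_i >= 2) = (P(X_1 >= 2))^4
= (3/4)^4 = 81/256

81/256


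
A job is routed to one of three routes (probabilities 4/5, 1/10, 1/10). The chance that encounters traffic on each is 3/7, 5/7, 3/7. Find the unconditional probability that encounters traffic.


P(A) = P(A|B1)P(B1) + P(A|B2)P(B2) + P(A|B3)P(B3)
= 3/7*4/5 + 5/7*1/10 + 3/7*1/10
= 12/35 + 1/14 + 3/70 = 16/35

16/35


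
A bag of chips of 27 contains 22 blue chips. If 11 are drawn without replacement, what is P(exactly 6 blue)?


P(X=6) = C(22,6)*C(5,5) / C(27,11)
= 74613*1 / 13037895
= 74613/13037895 = 77/13455

77/13455


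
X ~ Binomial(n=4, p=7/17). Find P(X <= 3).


P(X<=3) = P(X=0) + P(X=1) + P(X=2) + P(X=3)
= 10000/83521 + 28000/83521 + 29400/83521 + 13720/83521
= 81120/83521

81120/83521


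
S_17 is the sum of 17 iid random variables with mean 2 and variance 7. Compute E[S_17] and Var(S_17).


E[S_n] = n*mu = 17*2 = 34
Var(S_n) = n*sigma^2 = 17*7 = 119

E[S_17]=34, Var(S_17)=119


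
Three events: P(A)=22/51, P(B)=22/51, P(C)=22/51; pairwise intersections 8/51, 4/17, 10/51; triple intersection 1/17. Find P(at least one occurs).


P(A∪B∪C) = P(A)+P(B)+P(C) - P(AB)-P(AC)-P(BC) + P(ABC)
= 22/51+22/51+22/51 - 8/51-4/17-10/51 + 1/17
= 13/17

13/17


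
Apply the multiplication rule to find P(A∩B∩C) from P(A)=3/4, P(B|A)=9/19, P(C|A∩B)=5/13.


P(A∩B∩C) = P(A) * P(B|A) * P(C|A∩B)
= 3/4 * 9/19 * 5/13
= 27/76 * 5/13 = 135/988

135/988


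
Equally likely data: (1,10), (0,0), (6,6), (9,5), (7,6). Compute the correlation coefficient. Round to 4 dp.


Cov(X,Y) = 1.7600, Var(X) = 12.2400, Var(Y) = 10.2400
rho = Cov/(sqrt(VarX)*sqrt(VarY)) = 0.1572

0.1572


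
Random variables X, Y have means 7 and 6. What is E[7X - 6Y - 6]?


E[7X - 6Y - 6] = 7*E[X] - 6*E[Y] - 6
= (7)*(7) + (-6)*(6) + (-6)
= 49 - 36 - 6 = 7

7


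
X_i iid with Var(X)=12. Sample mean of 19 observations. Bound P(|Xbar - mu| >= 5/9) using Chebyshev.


Var(Xbar) = Var(X)/n = 12/19
Chebyshev: P(|Xbar-mu| >= 5/9) <= Var(Xbar)/(5/9)^2 = (12/19)/(25/81) = 972/475
Bound exceeds 1, so trivial bound: 1

1


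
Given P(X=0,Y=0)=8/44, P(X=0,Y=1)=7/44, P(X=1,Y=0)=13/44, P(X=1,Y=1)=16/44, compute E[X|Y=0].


P(Y=0) = 21/44
E[X|Y=0] = (0*8 + 1*13)/21 = 13/21

13/21


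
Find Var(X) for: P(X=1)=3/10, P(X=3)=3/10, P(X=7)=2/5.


E[X] = 4, E[X^2] = 113/5
Var(X) = E[X^2] - (E[X])^2 = 113/5 - (4)^2 = 33/5

33/5


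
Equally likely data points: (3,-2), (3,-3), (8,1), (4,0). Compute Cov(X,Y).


E[X]=9/2, E[Y]=-1, E[XY]=-7/4
Cov(X,Y) = E[XY] - E[X]E[Y] = -7/4 - 9/2*-1 = 11/4

11/4


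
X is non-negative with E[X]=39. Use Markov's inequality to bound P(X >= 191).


Markov: P(X >= a) <= E[X]/a
P(X >= 191) <= 39/191

39/191


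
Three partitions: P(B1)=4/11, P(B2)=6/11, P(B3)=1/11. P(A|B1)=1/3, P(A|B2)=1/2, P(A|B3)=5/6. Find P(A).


P(A) = P(A|B1)P(B1) + P(A|B2)P(B2) + P(A|B3)P(B3)
= 1/3*4/11 + 1/2*6/11 + 5/6*1/11
= 4/33 + 3/11 + 5/66 = 31/66

31/66


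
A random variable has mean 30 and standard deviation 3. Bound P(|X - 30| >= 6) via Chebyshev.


k = 6/3 = 2
Chebyshev: P(|X-mu| >= k*sigma) <= 1/k^2 = 1/2^2 = 1/4

1/4


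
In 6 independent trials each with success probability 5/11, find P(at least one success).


P(at least one) = 1 - P(none)
P(none) = (1 - 5/11)^6 = (6/11)^6 = 46656/1771561
P(at least one) = 1 - 46656/1771561 = 1724905/1771561

1724905/1771561


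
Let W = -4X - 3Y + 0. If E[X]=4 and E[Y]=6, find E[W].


E[-4X - 3Y + 0] = -4*E[X] - 3*E[Y] + 0
= (-4)*(4) + (-3)*(6) + (0)
= -16 - 18 + 0 = -34

-34


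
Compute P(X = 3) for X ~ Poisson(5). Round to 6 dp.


P(X=3) = e^(-5) * 5^3 / 3!
≈ 0.006737946999 * 125 / 6
≈ 0.140374

0.140374


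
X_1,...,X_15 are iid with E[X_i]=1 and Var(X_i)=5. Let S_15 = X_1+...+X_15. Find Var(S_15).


By independence, Var(S_n) = n*Var(X_1) = 15*5 = 75

75


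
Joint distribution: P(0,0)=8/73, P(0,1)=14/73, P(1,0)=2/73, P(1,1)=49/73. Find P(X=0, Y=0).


Read from table: P(X=0, Y=0) = 8/73

8/73


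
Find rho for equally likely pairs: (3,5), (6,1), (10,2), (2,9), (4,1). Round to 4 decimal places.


Cov(X,Y) = -5.4000, Var(X) = 8.0000, Var(Y) = 9.4400
rho = Cov/(sqrt(VarX)*sqrt(VarY)) = -0.6214

-0.6214
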